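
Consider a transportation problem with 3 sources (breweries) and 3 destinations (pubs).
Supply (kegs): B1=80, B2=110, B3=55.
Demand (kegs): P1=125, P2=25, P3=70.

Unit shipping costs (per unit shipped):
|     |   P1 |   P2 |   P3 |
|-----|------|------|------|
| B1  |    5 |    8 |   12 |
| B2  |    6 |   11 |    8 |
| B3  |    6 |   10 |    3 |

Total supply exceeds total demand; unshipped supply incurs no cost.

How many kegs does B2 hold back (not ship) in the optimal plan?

Minimum-cost shipments:
  B1→P1: 55 kegs
  B1→P2: 25 kegs
  B2→P1: 70 kegs
  B2→P3: 15 kegs
  B3→P3: 55 kegs
Total cost = 1180.
B2 ships 85 of its 110, leaving 25.

25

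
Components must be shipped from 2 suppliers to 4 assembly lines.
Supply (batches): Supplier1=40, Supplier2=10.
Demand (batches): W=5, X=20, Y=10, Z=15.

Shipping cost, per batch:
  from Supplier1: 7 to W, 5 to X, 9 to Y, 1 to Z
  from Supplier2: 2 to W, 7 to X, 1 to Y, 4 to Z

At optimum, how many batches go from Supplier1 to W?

5

Optimal shipments:
  Supplier1–W: 5 batches
  Supplier1–X: 20 batches
  Supplier1–Z: 15 batches
  Supplier2–Y: 10 batches
Total cost = 160.
So Supplier1→W carries 5 batches.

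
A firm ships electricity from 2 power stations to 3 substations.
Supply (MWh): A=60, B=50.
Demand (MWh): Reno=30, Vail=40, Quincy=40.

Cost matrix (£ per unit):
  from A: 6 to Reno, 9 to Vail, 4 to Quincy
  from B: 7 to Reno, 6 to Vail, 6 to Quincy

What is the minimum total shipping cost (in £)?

An optimal shipping plan:
  A–Reno: 20 × £6 = £120
  A–Quincy: 40 × £4 = £160
  B–Reno: 10 × £7 = £70
  B–Vail: 40 × £6 = £240
Total = 120 + 160 + 70 + 240 = £590.
(Supply check: A ships 60; B ships 50.)

590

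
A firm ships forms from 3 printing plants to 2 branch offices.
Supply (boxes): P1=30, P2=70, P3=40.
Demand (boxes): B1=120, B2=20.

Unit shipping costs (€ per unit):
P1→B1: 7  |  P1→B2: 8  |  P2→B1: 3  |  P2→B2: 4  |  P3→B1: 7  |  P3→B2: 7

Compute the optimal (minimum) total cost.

Optimal allocation:
  P1→B1: 30 boxes
  P2→B1: 70 boxes
  P3→B1: 20 boxes
  P3→B2: 20 boxes
Total cost = €700.
(Supply check: P1 ships 30; P2 ships 70; P3 ships 40.)

700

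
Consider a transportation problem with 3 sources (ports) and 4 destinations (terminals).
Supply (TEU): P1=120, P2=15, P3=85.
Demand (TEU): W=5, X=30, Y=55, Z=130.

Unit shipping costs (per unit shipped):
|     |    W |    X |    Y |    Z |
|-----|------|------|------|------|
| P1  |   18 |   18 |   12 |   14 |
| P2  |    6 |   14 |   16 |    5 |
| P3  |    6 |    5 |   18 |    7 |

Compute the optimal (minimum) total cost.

2175

A cheapest plan:
  P1 to Y: 55 TEU
  P1 to Z: 65 TEU
  P2 to Z: 15 TEU
  P3 to W: 5 TEU
  P3 to X: 30 TEU
  P3 to Z: 50 TEU
Total cost = 2175.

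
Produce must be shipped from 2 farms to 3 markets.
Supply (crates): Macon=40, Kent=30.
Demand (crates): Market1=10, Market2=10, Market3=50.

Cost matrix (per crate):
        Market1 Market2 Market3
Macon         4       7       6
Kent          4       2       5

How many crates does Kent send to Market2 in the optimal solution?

Optimal shipments:
  Macon->Market1: 10 × 4 = 40
  Macon->Market3: 30 × 6 = 180
  Kent->Market2: 10 × 2 = 20
  Kent->Market3: 20 × 5 = 100
Total cost = 340.
So Kent→Market2 carries 10 crates.

10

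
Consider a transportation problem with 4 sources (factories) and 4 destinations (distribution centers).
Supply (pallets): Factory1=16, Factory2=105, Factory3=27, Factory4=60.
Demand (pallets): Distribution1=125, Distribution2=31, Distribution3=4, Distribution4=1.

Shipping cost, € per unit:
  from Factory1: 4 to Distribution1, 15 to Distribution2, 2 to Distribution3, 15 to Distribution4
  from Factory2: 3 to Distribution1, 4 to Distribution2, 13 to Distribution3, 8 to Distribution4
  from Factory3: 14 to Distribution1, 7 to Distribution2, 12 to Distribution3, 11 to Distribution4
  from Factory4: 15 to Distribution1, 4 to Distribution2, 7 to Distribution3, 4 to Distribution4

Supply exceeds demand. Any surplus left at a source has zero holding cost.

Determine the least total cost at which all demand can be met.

591

A cheapest plan:
  Factory1–Distribution1: 16 pallets
  Factory2–Distribution1: 105 pallets
  Factory3–Distribution1: 4 pallets
  Factory4–Distribution2: 31 pallets
  Factory4–Distribution3: 4 pallets
  Factory4–Distribution4: 1 pallets
Total cost = €591.
(Supply check: Factory1 ships 16; Factory2 ships 105; Factory3 ships 4; Factory4 ships 36.)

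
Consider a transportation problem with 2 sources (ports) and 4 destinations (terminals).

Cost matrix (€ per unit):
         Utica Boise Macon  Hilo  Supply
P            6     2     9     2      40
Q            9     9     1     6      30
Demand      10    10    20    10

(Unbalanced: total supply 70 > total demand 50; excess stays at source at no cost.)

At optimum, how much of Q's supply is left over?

10

Minimum-cost shipments:
  P–Utica: 10 × €6 = €60
  P–Boise: 10 × €2 = €20
  P–Hilo: 10 × €2 = €20
  Q–Macon: 20 × €1 = €20
Total cost = €120.
Q ships 20 of its 30, leaving 10.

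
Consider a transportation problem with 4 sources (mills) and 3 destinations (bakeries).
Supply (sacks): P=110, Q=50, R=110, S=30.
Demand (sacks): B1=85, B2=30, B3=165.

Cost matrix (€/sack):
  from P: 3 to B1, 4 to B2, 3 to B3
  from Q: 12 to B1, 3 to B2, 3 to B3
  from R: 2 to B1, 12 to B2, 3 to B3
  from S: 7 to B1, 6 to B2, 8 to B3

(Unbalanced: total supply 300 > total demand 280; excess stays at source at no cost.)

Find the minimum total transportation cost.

A cheapest plan:
  P to B3: 110 × €3 = €330
  Q to B2: 20 × €3 = €60
  Q to B3: 30 × €3 = €90
  R to B1: 85 × €2 = €170
  R to B3: 25 × €3 = €75
  S to B2: 10 × €6 = €60
Total = 330 + 60 + 90 + 170 + 75 + 60 = €785.
(Supply check: P ships 110; Q ships 50; R ships 110; S ships 10.)

785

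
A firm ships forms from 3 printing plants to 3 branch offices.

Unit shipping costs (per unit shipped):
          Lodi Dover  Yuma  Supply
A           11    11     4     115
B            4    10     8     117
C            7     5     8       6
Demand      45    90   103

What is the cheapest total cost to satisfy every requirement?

One minimum-cost allocation:
  A to Dover: 12 × 11 = 132
  A to Yuma: 103 × 4 = 412
  B to Lodi: 45 × 4 = 180
  B to Dover: 72 × 10 = 720
  C to Dover: 6 × 5 = 30
Total = 132 + 412 + 180 + 720 + 30 = 1474.
(Supply check: A ships 115; B ships 117; C ships 6.)

1474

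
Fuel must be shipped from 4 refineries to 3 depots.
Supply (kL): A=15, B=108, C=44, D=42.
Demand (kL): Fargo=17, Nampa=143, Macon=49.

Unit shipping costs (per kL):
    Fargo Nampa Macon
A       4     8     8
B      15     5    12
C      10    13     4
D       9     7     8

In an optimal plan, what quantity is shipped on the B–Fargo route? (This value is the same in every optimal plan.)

0

Solving gives:
  A–Fargo: 15 × 4 = 60
  B–Nampa: 108 × 5 = 540
  C–Macon: 44 × 4 = 176
  D–Fargo: 2 × 9 = 18
  D–Nampa: 35 × 7 = 245
  D–Macon: 5 × 8 = 40
Total cost = 1079.
The route B→Fargo is not used.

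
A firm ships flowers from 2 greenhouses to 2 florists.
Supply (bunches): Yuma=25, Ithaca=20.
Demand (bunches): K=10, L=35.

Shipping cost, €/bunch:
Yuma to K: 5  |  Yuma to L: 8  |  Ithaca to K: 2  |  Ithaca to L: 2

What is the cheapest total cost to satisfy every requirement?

One minimum-cost allocation:
  Yuma->K: 10 × €5 = €50
  Yuma->L: 15 × €8 = €120
  Ithaca->L: 20 × €2 = €40
Total = 50 + 120 + 40 = €210.
(Supply check: Yuma ships 25; Ithaca ships 20.)

210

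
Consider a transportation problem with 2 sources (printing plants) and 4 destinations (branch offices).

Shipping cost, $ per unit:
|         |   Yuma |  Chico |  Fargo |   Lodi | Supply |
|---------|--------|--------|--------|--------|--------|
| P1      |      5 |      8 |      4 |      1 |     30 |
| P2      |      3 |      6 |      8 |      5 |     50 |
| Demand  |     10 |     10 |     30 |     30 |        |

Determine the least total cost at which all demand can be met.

360

One minimum-cost allocation:
  P1–Fargo: 30 × $4 = $120
  P2–Yuma: 10 × $3 = $30
  P2–Chico: 10 × $6 = $60
  P2–Lodi: 30 × $5 = $150
Total = 120 + 30 + 60 + 150 = $360.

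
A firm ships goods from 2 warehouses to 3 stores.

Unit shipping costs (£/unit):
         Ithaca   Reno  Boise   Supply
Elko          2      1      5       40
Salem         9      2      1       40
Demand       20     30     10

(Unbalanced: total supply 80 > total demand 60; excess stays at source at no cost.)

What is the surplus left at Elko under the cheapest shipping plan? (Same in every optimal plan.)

Minimum-cost shipments:
  Elko to Ithaca: 20 units
  Elko to Reno: 20 units
  Salem to Reno: 10 units
  Salem to Boise: 10 units
Total cost = £90.
Elko ships 40 of its 40, leaving 0.

0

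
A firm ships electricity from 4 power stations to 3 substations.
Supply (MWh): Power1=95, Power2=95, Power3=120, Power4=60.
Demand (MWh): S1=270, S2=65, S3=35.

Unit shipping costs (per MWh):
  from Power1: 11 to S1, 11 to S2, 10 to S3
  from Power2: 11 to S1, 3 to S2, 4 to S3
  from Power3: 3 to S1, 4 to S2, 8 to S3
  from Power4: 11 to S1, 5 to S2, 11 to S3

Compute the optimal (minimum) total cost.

Optimal allocation:
  Power1–S1: 95 × 11 = 1045
  Power2–S2: 60 × 3 = 180
  Power2–S3: 35 × 4 = 140
  Power3–S1: 120 × 3 = 360
  Power4–S1: 55 × 11 = 605
  Power4–S2: 5 × 5 = 25
Total = 1045 + 180 + 140 + 360 + 605 + 25 = 2355.

2355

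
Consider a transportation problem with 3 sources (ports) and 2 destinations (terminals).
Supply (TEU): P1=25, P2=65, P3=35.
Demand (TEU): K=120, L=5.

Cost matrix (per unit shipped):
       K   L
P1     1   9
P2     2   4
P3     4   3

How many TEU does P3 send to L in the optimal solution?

The minimum-cost plan:
  P1→K: 25 TEU
  P2→K: 65 TEU
  P3→K: 30 TEU
  P3→L: 5 TEU
Total cost = 290.
So P3→L carries 5 TEU.

5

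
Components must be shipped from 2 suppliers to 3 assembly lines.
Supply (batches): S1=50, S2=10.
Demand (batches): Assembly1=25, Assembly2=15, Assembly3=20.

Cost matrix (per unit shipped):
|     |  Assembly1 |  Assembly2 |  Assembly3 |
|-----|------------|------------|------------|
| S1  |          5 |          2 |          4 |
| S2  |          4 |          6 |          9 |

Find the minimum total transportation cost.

225

One minimum-cost allocation:
  S1→Assembly1: 15 × 5 = 75
  S1→Assembly2: 15 × 2 = 30
  S1→Assembly3: 20 × 4 = 80
  S2→Assembly1: 10 × 4 = 40
Total = 75 + 30 + 80 + 40 = 225.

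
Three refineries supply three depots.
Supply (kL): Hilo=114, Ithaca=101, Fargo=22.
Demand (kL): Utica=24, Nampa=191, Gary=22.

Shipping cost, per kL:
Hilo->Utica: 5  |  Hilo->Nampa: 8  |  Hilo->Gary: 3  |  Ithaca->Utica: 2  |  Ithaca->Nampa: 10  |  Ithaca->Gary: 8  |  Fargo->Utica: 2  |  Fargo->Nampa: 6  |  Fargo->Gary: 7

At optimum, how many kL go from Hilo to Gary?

22

Optimal shipments:
  Hilo–Nampa: 92 kL
  Hilo–Gary: 22 kL
  Ithaca–Utica: 24 kL
  Ithaca–Nampa: 77 kL
  Fargo–Nampa: 22 kL
Total cost = 1752.
So Hilo→Gary carries 22 kL.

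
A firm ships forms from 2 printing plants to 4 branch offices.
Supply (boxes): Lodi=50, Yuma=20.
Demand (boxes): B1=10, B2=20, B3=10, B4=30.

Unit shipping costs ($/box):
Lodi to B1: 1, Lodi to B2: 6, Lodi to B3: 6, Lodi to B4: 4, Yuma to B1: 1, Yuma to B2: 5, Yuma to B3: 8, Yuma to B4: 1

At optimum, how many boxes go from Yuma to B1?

0

The minimum-cost plan:
  Lodi–B1: 10 × $1 = $10
  Lodi–B2: 20 × $6 = $120
  Lodi–B3: 10 × $6 = $60
  Lodi–B4: 10 × $4 = $40
  Yuma–B4: 20 × $1 = $20
Total cost = $250.
The route Yuma→B1 is not used.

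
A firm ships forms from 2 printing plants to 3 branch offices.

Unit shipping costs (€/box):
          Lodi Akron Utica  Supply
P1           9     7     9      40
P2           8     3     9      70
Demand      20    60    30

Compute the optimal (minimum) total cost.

A cheapest plan:
  P1 to Lodi: 10 × €9 = €90
  P1 to Utica: 30 × €9 = €270
  P2 to Lodi: 10 × €8 = €80
  P2 to Akron: 60 × €3 = €180
Total = 90 + 270 + 80 + 180 = €620.
(Supply check: P1 ships 40; P2 ships 70.)

620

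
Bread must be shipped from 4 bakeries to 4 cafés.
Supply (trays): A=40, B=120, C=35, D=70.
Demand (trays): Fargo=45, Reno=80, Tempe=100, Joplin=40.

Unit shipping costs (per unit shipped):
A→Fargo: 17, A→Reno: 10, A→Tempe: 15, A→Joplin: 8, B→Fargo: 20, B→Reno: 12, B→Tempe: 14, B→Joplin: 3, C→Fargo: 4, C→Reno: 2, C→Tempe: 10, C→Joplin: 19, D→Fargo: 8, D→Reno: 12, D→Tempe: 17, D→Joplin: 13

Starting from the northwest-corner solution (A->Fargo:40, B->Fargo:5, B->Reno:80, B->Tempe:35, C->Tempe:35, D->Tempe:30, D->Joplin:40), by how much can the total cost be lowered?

1140

Current plan cost = 40·17 + 5·20 + 80·12 + 35·14 + 35·10 + 30·17 + 40·13 = 3610.
Optimal plan:
  A to Reno: 40 × 10 = 400
  B to Tempe: 80 × 14 = 1120
  B to Joplin: 40 × 3 = 120
  C to Reno: 35 × 2 = 70
  D to Fargo: 45 × 8 = 360
  D to Reno: 5 × 12 = 60
  D to Tempe: 20 × 17 = 340
Optimal cost = 2470.
Saving = 3610 − 2470 = 1140.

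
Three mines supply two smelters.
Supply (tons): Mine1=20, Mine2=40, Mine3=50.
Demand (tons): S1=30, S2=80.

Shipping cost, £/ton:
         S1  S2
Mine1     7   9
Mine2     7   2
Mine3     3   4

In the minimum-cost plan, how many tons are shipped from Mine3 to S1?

10

Optimal shipments:
  Mine1–S1: 20 × £7 = £140
  Mine2–S2: 40 × £2 = £80
  Mine3–S1: 10 × £3 = £30
  Mine3–S2: 40 × £4 = £160
Total cost = £410.
So Mine3→S1 carries 10 tons.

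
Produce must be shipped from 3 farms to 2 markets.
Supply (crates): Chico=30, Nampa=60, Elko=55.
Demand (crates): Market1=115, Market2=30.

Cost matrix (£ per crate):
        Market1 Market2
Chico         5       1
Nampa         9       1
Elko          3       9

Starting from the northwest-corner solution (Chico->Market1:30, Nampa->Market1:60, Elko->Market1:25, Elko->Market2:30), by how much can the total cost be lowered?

Current plan cost = 30·5 + 60·9 + 25·3 + 30·9 = £1035.
Optimal plan:
  Chico–Market1: 30 × £5 = £150
  Nampa–Market1: 30 × £9 = £270
  Nampa–Market2: 30 × £1 = £30
  Elko–Market1: 55 × £3 = £165
Optimal cost = £615.
Saving = 1035 − 615 = £420.

420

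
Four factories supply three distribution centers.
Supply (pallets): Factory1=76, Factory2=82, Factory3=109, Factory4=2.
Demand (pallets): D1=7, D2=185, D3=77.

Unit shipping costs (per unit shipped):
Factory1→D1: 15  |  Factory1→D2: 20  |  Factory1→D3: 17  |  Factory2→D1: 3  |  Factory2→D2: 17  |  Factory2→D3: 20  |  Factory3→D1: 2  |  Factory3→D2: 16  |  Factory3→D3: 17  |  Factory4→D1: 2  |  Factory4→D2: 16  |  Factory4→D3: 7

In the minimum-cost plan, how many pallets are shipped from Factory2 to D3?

0

Optimal shipments:
  Factory1–D2: 1 pallets
  Factory1–D3: 75 pallets
  Factory2–D2: 82 pallets
  Factory3–D1: 7 pallets
  Factory3–D2: 102 pallets
  Factory4–D3: 2 pallets
Total cost = 4349.
The route Factory2→D3 is not used.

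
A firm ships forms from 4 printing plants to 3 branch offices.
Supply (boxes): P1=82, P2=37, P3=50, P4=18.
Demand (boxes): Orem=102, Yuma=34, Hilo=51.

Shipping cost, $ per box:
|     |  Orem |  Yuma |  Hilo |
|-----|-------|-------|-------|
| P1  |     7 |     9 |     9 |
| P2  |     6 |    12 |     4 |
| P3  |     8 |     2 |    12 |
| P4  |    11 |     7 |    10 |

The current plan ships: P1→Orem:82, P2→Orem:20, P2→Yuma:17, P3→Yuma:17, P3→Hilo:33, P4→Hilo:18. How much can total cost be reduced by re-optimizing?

406

Current plan cost = 82·7 + 20·6 + 17·12 + 17·2 + 33·12 + 18·10 = $1508.
Optimal plan:
  P1->Orem: 82 boxes
  P2->Hilo: 37 boxes
  P3->Orem: 16 boxes
  P3->Yuma: 34 boxes
  P4->Orem: 4 boxes
  P4->Hilo: 14 boxes
Optimal cost = $1102.
Saving = 1508 − 1102 = $406.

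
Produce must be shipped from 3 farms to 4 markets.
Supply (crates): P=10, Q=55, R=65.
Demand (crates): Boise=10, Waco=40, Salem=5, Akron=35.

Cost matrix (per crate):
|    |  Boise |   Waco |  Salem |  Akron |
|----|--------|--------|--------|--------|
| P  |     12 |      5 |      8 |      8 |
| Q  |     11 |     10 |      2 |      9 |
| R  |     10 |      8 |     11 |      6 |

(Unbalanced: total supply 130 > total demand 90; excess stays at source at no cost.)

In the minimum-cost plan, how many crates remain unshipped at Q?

40

Minimum-cost shipments:
  P–Waco: 10 × 5 = 50
  Q–Boise: 10 × 11 = 110
  Q–Salem: 5 × 2 = 10
  R–Waco: 30 × 8 = 240
  R–Akron: 35 × 6 = 210
Total cost = 620.
Q ships 15 of its 55, leaving 40.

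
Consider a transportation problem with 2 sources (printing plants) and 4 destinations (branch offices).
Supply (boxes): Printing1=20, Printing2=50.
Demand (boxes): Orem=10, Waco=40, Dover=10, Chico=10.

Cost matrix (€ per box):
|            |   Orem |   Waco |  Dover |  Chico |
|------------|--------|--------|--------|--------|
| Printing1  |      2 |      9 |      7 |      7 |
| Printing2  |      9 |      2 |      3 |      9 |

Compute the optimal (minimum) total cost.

200

A cheapest plan:
  Printing1–Orem: 10 × €2 = €20
  Printing1–Chico: 10 × €7 = €70
  Printing2–Waco: 40 × €2 = €80
  Printing2–Dover: 10 × €3 = €30
Total = 20 + 70 + 80 + 30 = €200.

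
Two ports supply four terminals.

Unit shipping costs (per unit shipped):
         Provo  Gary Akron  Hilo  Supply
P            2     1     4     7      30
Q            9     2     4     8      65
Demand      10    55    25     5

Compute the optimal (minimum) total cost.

250

An optimal shipping plan:
  P→Provo: 10 × 2 = 20
  P→Gary: 20 × 1 = 20
  Q→Gary: 35 × 2 = 70
  Q→Akron: 25 × 4 = 100
  Q→Hilo: 5 × 8 = 40
Total = 20 + 20 + 70 + 100 + 40 = 250.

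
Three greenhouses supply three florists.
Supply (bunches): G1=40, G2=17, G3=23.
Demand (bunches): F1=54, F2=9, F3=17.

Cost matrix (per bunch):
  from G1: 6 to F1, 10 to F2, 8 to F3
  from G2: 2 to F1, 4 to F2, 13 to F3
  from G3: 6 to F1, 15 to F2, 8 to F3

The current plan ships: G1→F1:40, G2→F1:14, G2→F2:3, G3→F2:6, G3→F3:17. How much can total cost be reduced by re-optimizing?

42

Current plan cost = 40·6 + 14·2 + 3·4 + 6·15 + 17·8 = 506.
Optimal plan:
  G1 to F1: 23 × 6 = 138
  G1 to F3: 17 × 8 = 136
  G2 to F1: 8 × 2 = 16
  G2 to F2: 9 × 4 = 36
  G3 to F1: 23 × 6 = 138
Optimal cost = 464.
Saving = 506 − 464 = 42.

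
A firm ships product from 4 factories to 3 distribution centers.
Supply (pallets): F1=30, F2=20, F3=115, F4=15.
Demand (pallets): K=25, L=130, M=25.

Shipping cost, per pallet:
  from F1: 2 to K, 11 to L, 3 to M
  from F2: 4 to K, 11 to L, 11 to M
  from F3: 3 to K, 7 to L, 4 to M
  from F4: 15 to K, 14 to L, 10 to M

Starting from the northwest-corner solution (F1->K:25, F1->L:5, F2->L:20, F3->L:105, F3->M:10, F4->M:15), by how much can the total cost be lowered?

Current plan cost = 25·2 + 5·11 + 20·11 + 105·7 + 10·4 + 15·10 = 1250.
Optimal plan:
  F1 to K: 5 pallets
  F1 to M: 25 pallets
  F2 to K: 20 pallets
  F3 to L: 115 pallets
  F4 to L: 15 pallets
Optimal cost = 1180.
Saving = 1250 − 1180 = 70.

70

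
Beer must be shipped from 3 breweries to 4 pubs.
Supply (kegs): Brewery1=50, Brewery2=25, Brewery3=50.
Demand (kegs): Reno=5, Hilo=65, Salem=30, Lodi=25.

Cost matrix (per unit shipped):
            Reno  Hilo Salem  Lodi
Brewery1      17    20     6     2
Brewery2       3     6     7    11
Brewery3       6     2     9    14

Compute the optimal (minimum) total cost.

One minimum-cost allocation:
  Brewery1–Salem: 25 kegs
  Brewery1–Lodi: 25 kegs
  Brewery2–Reno: 5 kegs
  Brewery2–Hilo: 15 kegs
  Brewery2–Salem: 5 kegs
  Brewery3–Hilo: 50 kegs
Total cost = 440.

440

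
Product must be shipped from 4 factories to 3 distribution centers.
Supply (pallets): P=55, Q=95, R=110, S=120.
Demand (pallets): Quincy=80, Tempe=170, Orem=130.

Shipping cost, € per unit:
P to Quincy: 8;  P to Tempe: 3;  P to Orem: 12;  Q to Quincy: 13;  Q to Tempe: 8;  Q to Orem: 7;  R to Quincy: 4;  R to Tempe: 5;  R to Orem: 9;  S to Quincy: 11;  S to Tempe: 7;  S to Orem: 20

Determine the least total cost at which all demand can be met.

A cheapest plan:
  P–Tempe: 50 × €3 = €150
  P–Orem: 5 × €12 = €60
  Q–Orem: 95 × €7 = €665
  R–Quincy: 80 × €4 = €320
  R–Orem: 30 × €9 = €270
  S–Tempe: 120 × €7 = €840
Total = 150 + 60 + 665 + 320 + 270 + 840 = €2305.
(Supply check: P ships 55; Q ships 95; R ships 110; S ships 120.)

2305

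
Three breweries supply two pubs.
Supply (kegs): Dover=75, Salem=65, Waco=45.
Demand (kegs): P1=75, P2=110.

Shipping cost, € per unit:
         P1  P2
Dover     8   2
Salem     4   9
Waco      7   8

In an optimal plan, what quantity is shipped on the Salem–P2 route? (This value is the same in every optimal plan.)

0

Solving gives:
  Dover->P2: 75 × €2 = €150
  Salem->P1: 65 × €4 = €260
  Waco->P1: 10 × €7 = €70
  Waco->P2: 35 × €8 = €280
Total cost = €760.
The route Salem→P2 is not used.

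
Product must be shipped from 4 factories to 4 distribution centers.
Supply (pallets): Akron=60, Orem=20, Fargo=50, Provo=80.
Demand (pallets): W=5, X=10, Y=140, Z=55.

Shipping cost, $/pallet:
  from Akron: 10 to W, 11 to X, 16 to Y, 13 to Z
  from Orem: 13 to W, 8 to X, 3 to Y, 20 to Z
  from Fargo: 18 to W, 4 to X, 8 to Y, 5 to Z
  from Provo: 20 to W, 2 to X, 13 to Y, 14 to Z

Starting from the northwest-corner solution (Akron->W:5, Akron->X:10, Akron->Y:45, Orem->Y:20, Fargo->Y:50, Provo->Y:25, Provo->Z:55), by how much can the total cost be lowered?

280

Current plan cost = 5·10 + 10·11 + 45·16 + 20·3 + 50·8 + 25·13 + 55·14 = $2435.
Optimal plan:
  Akron→W: 5 × $10 = $50
  Akron→Z: 55 × $13 = $715
  Orem→Y: 20 × $3 = $60
  Fargo→Y: 50 × $8 = $400
  Provo→X: 10 × $2 = $20
  Provo→Y: 70 × $13 = $910
Optimal cost = $2155.
Saving = 2435 − 2155 = $280.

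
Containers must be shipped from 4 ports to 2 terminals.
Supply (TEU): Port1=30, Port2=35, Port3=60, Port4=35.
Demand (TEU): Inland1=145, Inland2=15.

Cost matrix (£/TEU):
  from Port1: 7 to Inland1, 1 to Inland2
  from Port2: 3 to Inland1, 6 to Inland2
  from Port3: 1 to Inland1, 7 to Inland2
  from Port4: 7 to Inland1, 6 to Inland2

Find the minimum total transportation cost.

530

An optimal shipping plan:
  Port1 to Inland1: 15 TEU
  Port1 to Inland2: 15 TEU
  Port2 to Inland1: 35 TEU
  Port3 to Inland1: 60 TEU
  Port4 to Inland1: 35 TEU
Total cost = £530.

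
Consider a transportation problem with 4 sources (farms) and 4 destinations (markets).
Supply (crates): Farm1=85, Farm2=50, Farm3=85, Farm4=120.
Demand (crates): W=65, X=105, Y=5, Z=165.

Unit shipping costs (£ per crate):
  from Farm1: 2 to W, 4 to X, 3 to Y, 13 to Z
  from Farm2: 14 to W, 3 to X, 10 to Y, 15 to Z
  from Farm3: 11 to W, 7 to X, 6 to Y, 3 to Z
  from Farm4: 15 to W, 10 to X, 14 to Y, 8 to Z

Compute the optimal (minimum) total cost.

Optimal allocation:
  Farm1 to W: 65 × £2 = £130
  Farm1 to X: 15 × £4 = £60
  Farm1 to Y: 5 × £3 = £15
  Farm2 to X: 50 × £3 = £150
  Farm3 to Z: 85 × £3 = £255
  Farm4 to X: 40 × £10 = £400
  Farm4 to Z: 80 × £8 = £640
Total = 130 + 60 + 15 + 150 + 255 + 400 + 640 = £1650.

1650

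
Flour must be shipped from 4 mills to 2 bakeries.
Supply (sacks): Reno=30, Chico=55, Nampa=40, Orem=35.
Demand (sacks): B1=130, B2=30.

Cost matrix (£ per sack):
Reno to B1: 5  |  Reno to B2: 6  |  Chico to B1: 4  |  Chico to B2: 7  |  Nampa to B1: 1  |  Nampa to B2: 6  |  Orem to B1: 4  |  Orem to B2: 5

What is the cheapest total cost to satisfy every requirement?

An optimal shipping plan:
  Reno->B1: 30 sacks
  Chico->B1: 55 sacks
  Nampa->B1: 40 sacks
  Orem->B1: 5 sacks
  Orem->B2: 30 sacks
Total cost = £580.
(Supply check: Reno ships 30; Chico ships 55; Nampa ships 40; Orem ships 35.)

580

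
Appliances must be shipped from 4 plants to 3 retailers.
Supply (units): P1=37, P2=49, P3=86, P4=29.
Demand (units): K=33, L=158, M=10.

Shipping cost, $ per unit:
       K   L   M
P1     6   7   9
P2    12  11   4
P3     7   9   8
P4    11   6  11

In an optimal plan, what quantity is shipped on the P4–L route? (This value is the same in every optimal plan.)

Solving gives:
  P1–L: 37 × $7 = $259
  P2–L: 39 × $11 = $429
  P2–M: 10 × $4 = $40
  P3–K: 33 × $7 = $231
  P3–L: 53 × $9 = $477
  P4–L: 29 × $6 = $174
Total cost = $1610.
So P4→L carries 29 units.

29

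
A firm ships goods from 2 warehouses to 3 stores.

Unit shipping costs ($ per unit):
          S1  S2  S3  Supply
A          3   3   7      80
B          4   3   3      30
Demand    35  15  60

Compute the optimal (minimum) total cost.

Optimal allocation:
  A->S1: 35 × $3 = $105
  A->S2: 15 × $3 = $45
  A->S3: 30 × $7 = $210
  B->S3: 30 × $3 = $90
Total = 105 + 45 + 210 + 90 = $450.

450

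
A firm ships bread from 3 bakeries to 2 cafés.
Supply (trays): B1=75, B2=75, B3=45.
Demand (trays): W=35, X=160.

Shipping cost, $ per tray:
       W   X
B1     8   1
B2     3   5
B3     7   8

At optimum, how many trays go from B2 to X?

Optimal shipments:
  B1->X: 75 × $1 = $75
  B2->W: 35 × $3 = $105
  B2->X: 40 × $5 = $200
  B3->X: 45 × $8 = $360
Total cost = $740.
So B2→X carries 40 trays.

40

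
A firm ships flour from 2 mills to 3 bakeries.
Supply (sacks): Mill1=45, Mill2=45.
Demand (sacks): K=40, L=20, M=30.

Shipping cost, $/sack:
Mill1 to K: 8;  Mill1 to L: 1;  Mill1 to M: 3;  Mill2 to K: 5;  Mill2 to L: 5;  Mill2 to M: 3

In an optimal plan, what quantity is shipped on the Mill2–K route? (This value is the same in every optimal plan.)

40

Optimal shipments:
  Mill1->L: 20 × $1 = $20
  Mill1->M: 25 × $3 = $75
  Mill2->K: 40 × $5 = $200
  Mill2->M: 5 × $3 = $15
Total cost = $310.
So Mill2→K carries 40 sacks.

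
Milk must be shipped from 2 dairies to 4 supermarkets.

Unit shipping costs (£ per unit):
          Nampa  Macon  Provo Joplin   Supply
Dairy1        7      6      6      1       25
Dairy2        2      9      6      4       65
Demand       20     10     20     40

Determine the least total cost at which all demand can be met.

Optimal allocation:
  Dairy1–Joplin: 25 crates
  Dairy2–Nampa: 20 crates
  Dairy2–Macon: 10 crates
  Dairy2–Provo: 20 crates
  Dairy2–Joplin: 15 crates
Total cost = £335.

335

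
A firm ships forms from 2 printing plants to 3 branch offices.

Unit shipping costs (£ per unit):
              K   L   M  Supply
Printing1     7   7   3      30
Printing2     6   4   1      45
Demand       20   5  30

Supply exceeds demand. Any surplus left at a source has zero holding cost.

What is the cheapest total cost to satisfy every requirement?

Optimal allocation:
  Printing1–K: 10 × £7 = £70
  Printing2–K: 10 × £6 = £60
  Printing2–L: 5 × £4 = £20
  Printing2–M: 30 × £1 = £30
Total = 70 + 60 + 20 + 30 = £180.
(Supply check: Printing1 ships 10; Printing2 ships 45.)

180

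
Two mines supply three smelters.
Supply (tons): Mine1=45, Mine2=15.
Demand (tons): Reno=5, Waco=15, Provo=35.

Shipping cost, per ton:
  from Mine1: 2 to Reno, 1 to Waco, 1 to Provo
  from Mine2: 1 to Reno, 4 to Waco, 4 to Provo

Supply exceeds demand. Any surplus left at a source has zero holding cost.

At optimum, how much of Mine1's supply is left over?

0

An optimal plan:
  Mine1 to Waco: 15 × 1 = 15
  Mine1 to Provo: 30 × 1 = 30
  Mine2 to Reno: 5 × 1 = 5
  Mine2 to Provo: 5 × 4 = 20
Total cost = 70.
Mine1 ships 45 of its 45, leaving 0.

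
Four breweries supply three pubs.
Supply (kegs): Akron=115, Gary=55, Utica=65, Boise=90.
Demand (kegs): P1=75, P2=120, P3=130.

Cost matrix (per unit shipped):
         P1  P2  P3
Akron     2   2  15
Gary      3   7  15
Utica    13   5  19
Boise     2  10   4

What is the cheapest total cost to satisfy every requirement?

Optimal allocation:
  Akron→P1: 60 × 2 = 120
  Akron→P2: 55 × 2 = 110
  Gary→P1: 15 × 3 = 45
  Gary→P3: 40 × 15 = 600
  Utica→P2: 65 × 5 = 325
  Boise→P3: 90 × 4 = 360
Total = 120 + 110 + 45 + 600 + 325 + 360 = 1560.
(Supply check: Akron ships 115; Gary ships 55; Utica ships 65; Boise ships 90.)

1560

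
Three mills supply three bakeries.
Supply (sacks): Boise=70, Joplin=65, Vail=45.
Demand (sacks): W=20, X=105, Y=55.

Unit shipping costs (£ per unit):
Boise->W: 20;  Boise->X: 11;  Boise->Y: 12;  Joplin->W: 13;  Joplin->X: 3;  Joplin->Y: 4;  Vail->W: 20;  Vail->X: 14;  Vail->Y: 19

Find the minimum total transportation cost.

1770

One minimum-cost allocation:
  Boise→X: 15 × £11 = £165
  Boise→Y: 55 × £12 = £660
  Joplin→X: 65 × £3 = £195
  Vail→W: 20 × £20 = £400
  Vail→X: 25 × £14 = £350
Total = 165 + 660 + 195 + 400 + 350 = £1770.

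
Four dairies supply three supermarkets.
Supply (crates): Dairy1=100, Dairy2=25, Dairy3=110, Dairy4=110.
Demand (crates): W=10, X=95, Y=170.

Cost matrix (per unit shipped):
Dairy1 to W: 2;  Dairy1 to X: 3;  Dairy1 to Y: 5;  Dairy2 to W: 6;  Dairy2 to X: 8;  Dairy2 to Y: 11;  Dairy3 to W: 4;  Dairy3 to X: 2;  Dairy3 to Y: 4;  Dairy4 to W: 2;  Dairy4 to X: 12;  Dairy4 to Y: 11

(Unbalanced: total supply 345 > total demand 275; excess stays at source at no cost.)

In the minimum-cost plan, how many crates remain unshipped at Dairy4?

An optimal plan:
  Dairy1 to X: 70 × 3 = 210
  Dairy1 to Y: 30 × 5 = 150
  Dairy2 to X: 25 × 8 = 200
  Dairy3 to Y: 110 × 4 = 440
  Dairy4 to W: 10 × 2 = 20
  Dairy4 to Y: 30 × 11 = 330
Total cost = 1350.
Dairy4 ships 40 of its 110, leaving 70.

70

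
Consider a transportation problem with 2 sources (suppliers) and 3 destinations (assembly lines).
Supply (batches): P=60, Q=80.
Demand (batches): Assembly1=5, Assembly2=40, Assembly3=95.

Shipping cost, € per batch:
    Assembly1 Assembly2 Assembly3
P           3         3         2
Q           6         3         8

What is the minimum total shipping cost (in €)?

550

Optimal allocation:
  P to Assembly3: 60 batches
  Q to Assembly1: 5 batches
  Q to Assembly2: 40 batches
  Q to Assembly3: 35 batches
Total cost = €550.
(Supply check: P ships 60; Q ships 80.)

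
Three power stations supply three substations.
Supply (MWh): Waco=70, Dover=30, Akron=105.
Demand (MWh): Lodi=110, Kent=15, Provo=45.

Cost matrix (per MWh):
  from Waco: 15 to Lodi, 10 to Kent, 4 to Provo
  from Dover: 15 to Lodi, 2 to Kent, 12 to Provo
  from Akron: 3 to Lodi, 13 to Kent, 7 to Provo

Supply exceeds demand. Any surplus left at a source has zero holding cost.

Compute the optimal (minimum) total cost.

600

Optimal allocation:
  Waco->Provo: 45 × 4 = 180
  Dover->Lodi: 5 × 15 = 75
  Dover->Kent: 15 × 2 = 30
  Akron->Lodi: 105 × 3 = 315
Total = 180 + 75 + 30 + 315 = 600.
(Supply check: Waco ships 45; Dover ships 20; Akron ships 105.)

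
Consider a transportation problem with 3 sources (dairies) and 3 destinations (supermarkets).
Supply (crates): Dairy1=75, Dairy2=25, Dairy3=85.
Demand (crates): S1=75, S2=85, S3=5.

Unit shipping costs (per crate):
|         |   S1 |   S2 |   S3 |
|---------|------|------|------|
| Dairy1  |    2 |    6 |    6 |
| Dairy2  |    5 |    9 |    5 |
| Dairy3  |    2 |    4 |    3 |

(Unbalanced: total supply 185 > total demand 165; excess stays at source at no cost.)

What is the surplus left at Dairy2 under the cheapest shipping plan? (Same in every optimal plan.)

20

An optimal plan:
  Dairy1–S1: 75 × 2 = 150
  Dairy2–S3: 5 × 5 = 25
  Dairy3–S2: 85 × 4 = 340
Total cost = 515.
Dairy2 ships 5 of its 25, leaving 20.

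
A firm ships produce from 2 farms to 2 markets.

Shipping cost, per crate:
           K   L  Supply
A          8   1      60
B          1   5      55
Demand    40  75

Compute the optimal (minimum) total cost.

175

An optimal shipping plan:
  A->L: 60 × 1 = 60
  B->K: 40 × 1 = 40
  B->L: 15 × 5 = 75
Total = 60 + 40 + 75 = 175.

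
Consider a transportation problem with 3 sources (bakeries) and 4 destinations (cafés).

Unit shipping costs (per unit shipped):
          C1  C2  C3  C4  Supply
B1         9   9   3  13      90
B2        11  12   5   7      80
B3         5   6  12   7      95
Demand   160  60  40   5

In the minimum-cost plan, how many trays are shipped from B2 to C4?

The minimum-cost plan:
  B1→C2: 60 × 9 = 540
  B1→C3: 30 × 3 = 90
  B2→C1: 65 × 11 = 715
  B2→C3: 10 × 5 = 50
  B2→C4: 5 × 7 = 35
  B3→C1: 95 × 5 = 475
Total cost = 1905.
So B2→C4 carries 5 trays.

5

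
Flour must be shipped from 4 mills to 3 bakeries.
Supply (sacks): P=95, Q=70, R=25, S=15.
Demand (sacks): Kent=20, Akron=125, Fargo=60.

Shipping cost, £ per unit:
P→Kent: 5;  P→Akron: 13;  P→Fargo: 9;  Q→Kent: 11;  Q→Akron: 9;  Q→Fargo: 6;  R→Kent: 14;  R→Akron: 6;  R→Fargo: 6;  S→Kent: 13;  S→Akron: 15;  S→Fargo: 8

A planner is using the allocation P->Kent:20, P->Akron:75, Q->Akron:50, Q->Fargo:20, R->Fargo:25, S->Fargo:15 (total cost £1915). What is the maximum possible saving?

Current plan cost = 20·5 + 75·13 + 50·9 + 20·6 + 25·6 + 15·8 = £1915.
Optimal plan:
  P->Kent: 20 × £5 = £100
  P->Akron: 30 × £13 = £390
  P->Fargo: 45 × £9 = £405
  Q->Akron: 70 × £9 = £630
  R->Akron: 25 × £6 = £150
  S->Fargo: 15 × £8 = £120
Optimal cost = £1795.
Saving = 1915 − 1795 = £120.

120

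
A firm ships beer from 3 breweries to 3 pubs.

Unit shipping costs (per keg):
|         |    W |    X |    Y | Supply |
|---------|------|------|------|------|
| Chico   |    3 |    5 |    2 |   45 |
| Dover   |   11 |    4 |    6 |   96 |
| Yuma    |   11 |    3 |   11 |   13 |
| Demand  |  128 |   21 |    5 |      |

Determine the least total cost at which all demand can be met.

1149

One minimum-cost allocation:
  Chico->W: 45 × 3 = 135
  Dover->W: 83 × 11 = 913
  Dover->X: 8 × 4 = 32
  Dover->Y: 5 × 6 = 30
  Yuma->X: 13 × 3 = 39
Total = 135 + 913 + 32 + 30 + 39 = 1149.
(Supply check: Chico ships 45; Dover ships 96; Yuma ships 13.)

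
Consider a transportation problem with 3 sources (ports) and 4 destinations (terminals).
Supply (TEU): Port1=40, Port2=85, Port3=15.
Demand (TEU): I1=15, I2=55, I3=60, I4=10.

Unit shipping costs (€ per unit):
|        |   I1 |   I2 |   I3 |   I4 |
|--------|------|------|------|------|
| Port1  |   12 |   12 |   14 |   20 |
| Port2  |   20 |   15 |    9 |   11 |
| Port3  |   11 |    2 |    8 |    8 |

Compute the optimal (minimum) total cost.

1385

An optimal shipping plan:
  Port1→I1: 15 × €12 = €180
  Port1→I2: 25 × €12 = €300
  Port2→I2: 15 × €15 = €225
  Port2→I3: 60 × €9 = €540
  Port2→I4: 10 × €11 = €110
  Port3→I2: 15 × €2 = €30
Total = 180 + 300 + 225 + 540 + 110 + 30 = €1385.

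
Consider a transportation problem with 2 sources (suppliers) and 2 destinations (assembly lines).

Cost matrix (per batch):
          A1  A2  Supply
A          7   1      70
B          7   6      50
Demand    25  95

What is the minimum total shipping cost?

A cheapest plan:
  A to A2: 70 × 1 = 70
  B to A1: 25 × 7 = 175
  B to A2: 25 × 6 = 150
Total = 70 + 175 + 150 = 395.

395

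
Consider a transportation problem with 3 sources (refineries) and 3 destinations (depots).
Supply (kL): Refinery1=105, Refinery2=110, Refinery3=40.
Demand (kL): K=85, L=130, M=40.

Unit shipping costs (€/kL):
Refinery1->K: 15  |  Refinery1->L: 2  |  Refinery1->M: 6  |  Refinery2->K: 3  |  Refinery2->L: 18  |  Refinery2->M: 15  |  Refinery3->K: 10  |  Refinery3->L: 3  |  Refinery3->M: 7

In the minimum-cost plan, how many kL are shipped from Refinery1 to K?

0

The minimum-cost plan:
  Refinery1->L: 90 kL
  Refinery1->M: 15 kL
  Refinery2->K: 85 kL
  Refinery2->M: 25 kL
  Refinery3->L: 40 kL
Total cost = €1020.
The route Refinery1→K is not used.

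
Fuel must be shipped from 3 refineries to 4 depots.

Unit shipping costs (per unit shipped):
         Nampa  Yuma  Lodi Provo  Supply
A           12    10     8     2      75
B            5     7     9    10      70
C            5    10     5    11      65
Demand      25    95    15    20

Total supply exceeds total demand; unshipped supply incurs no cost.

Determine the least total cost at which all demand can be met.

980

An optimal shipping plan:
  A→Yuma: 25 kL
  A→Provo: 20 kL
  B→Yuma: 70 kL
  C→Nampa: 25 kL
  C→Lodi: 15 kL
Total cost = 980.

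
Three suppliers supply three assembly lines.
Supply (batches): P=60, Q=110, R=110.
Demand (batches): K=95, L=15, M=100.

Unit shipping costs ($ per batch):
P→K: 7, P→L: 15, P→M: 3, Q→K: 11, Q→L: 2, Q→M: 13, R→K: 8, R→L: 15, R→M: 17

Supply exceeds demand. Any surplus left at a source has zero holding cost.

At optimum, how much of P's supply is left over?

0

An optimal plan:
  P–M: 60 × $3 = $180
  Q–L: 15 × $2 = $30
  Q–M: 40 × $13 = $520
  R–K: 95 × $8 = $760
Total cost = $1490.
P ships 60 of its 60, leaving 0.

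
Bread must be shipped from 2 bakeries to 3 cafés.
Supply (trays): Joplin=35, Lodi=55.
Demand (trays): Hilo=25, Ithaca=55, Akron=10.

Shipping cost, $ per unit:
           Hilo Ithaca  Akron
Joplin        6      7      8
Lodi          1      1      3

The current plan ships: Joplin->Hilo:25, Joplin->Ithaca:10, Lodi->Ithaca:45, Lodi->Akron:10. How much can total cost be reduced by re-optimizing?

Current plan cost = 25·6 + 10·7 + 45·1 + 10·3 = $295.
Optimal plan:
  Joplin to Hilo: 25 × $6 = $150
  Joplin to Akron: 10 × $8 = $80
  Lodi to Ithaca: 55 × $1 = $55
Optimal cost = $285.
Saving = 295 − 285 = $10.

10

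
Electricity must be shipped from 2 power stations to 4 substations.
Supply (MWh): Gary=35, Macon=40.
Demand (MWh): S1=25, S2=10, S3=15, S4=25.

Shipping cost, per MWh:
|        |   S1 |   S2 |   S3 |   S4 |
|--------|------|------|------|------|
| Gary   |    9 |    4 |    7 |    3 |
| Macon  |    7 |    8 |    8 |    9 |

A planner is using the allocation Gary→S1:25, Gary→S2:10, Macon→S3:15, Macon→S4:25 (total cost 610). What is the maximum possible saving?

200

Current plan cost = 25·9 + 10·4 + 15·8 + 25·9 = 610.
Optimal plan:
  Gary->S2: 10 MWh
  Gary->S4: 25 MWh
  Macon->S1: 25 MWh
  Macon->S3: 15 MWh
Optimal cost = 410.
Saving = 610 − 410 = 200.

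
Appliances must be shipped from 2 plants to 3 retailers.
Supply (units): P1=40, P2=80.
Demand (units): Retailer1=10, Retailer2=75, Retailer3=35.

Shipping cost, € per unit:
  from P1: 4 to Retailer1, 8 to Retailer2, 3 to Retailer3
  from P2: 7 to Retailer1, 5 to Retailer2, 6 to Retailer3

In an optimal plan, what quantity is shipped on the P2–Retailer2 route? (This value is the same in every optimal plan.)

75

Solving gives:
  P1→Retailer1: 10 units
  P1→Retailer3: 30 units
  P2→Retailer2: 75 units
  P2→Retailer3: 5 units
Total cost = €535.
So P2→Retailer2 carries 75 units.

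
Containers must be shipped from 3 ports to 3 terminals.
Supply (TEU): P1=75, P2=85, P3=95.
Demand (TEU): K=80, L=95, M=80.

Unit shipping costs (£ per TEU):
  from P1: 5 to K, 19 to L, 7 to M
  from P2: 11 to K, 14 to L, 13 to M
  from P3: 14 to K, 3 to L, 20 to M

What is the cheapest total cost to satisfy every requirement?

One minimum-cost allocation:
  P1→M: 75 TEU
  P2→K: 80 TEU
  P2→M: 5 TEU
  P3→L: 95 TEU
Total cost = £1755.

1755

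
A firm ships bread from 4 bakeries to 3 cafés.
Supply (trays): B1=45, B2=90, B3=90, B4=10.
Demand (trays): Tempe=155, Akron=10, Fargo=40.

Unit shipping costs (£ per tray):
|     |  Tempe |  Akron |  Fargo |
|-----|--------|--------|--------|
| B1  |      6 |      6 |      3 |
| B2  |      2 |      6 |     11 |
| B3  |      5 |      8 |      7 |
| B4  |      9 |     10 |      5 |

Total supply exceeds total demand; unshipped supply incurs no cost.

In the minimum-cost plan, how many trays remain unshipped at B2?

0

Minimum-cost shipments:
  B1 to Akron: 5 × £6 = £30
  B1 to Fargo: 40 × £3 = £120
  B2 to Tempe: 90 × £2 = £180
  B3 to Tempe: 65 × £5 = £325
  B3 to Akron: 5 × £8 = £40
Total cost = £695.
B2 ships 90 of its 90, leaving 0.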